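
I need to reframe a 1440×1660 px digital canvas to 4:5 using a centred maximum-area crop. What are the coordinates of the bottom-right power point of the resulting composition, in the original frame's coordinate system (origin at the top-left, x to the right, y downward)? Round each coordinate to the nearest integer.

x = 941 px, y = 1107 px

1440/1660 > 4/5, so the 4:5 crop keeps the full height 1660 and trims width to 1660 × 4/5 = 1328.00 px.
Left offset = (1440 − 1328.00)/2 = 56.00 px; top offset = 0.
Bottom-right is two-thirds across and two-thirds down within the crop:
x = 56.00 + 2 × 1328.00/3 ≈ 941; y = 0.00 + 2 × 1660.00/3 ≈ 1107.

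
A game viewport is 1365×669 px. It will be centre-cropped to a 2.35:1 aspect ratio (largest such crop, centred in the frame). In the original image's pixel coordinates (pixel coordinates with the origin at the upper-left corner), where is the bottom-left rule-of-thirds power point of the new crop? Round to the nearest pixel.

1365/669 < 2.35/1, so the 2.35:1 crop keeps the full width 1365 and trims height to 1365 × 1/2.35 = 580.85 px.
Top offset = (669 − 580.85)/2 = 44.07 px; left offset = 0.
Bottom-left is one-third across and two-thirds down within the crop:
x = 0.00 + 1 × 1365.00/3 ≈ 455; y = 44.07 + 2 × 580.85/3 ≈ 431.

(455, 431)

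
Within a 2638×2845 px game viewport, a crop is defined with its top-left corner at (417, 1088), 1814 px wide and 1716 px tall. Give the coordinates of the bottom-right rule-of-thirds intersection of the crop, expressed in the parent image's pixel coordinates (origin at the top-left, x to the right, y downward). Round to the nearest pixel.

x = 1626 px, y = 2232 px

One third of the crop width 1814 is 604.67 px.
One third of the crop height 1716 is 572.00 px.
The bottom-right point is two-thirds across and two-thirds down within the crop:
x = 417 + 2 × 604.67 ≈ 1626; y = 1088 + 2 × 572.00 ≈ 2232.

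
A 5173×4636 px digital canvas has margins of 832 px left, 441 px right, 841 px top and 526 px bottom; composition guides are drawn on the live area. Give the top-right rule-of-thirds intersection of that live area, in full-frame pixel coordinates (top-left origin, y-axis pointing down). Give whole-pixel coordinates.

x = 3432 px, y = 1931 px

Content width = 5173 − 832 − 441 = 3900 px; content height = 4636 − 841 − 526 = 3269 px.
Top-right is two-thirds across and one-third down within the live area.
x = 832 + 2 × 3900/3 = 832 + 2600.00 ≈ 3432
y = 841 + 1 × 3269/3 = 841 + 1089.67 ≈ 1931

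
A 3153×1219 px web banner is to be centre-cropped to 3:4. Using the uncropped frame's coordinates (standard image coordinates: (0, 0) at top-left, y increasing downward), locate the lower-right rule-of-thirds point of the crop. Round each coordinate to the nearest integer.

(1729, 813)

3153/1219 > 3/4, so the 3:4 crop keeps the full height 1219 and trims width to 1219 × 3/4 = 914.25 px.
Left offset = (3153 − 914.25)/2 = 1119.38 px; top offset = 0.
Lower-right is two-thirds across and two-thirds down within the crop:
x = 1119.38 + 2 × 914.25/3 ≈ 1729; y = 0.00 + 2 × 1219.00/3 ≈ 813.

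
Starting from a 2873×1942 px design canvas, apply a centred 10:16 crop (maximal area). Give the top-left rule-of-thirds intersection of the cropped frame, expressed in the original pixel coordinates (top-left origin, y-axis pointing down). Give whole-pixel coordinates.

2873/1942 > 10/16, so the 10:16 crop keeps the full height 1942 and trims width to 1942 × 10/16 = 1213.75 px.
Left offset = (2873 − 1213.75)/2 = 829.62 px; top offset = 0.
Top-left is one-third across and one-third down within the crop:
x = 829.62 + 1 × 1213.75/3 ≈ 1234; y = 0.00 + 1 × 1942.00/3 ≈ 647.

x = 1234 px, y = 647 px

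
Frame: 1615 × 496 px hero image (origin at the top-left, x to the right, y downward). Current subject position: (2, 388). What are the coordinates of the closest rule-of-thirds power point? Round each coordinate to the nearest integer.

(538, 331)

Third lines: x ∈ {538, 1077}, y ∈ {165, 331}.
2 is closer to x = 538; 388 is closer to y = 331.
So the nearest intersection is the lower-left power point.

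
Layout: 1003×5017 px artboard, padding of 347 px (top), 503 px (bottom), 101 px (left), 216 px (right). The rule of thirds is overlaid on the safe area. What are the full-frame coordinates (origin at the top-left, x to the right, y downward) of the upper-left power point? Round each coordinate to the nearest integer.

Content width = 1003 − 101 − 216 = 686 px; content height = 5017 − 347 − 503 = 4167 px.
Upper-left is one-third across and one-third down within the safe area.
x = 101 + 1 × 686/3 = 101 + 228.67 ≈ 330
y = 347 + 1 × 4167/3 = 347 + 1389.00 ≈ 1736

(330, 1736)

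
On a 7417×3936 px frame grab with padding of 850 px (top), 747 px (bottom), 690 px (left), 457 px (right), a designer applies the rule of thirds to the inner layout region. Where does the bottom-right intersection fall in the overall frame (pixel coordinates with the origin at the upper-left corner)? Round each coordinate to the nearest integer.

x = 4870 px, y = 2409 px

Content width = 7417 − 690 − 457 = 6270 px; content height = 3936 − 850 − 747 = 2339 px.
Bottom-right is two-thirds across and two-thirds down within the inner layout region.
x = 690 + 2 × 6270/3 = 690 + 4180.00 ≈ 4870
y = 850 + 2 × 2339/3 = 850 + 1559.33 ≈ 2409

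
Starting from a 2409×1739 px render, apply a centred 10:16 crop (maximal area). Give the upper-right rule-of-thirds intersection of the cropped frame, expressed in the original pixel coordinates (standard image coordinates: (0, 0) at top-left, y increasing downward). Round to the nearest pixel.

2409/1739 > 10/16, so the 10:16 crop keeps the full height 1739 and trims width to 1739 × 10/16 = 1086.88 px.
Left offset = (2409 − 1086.88)/2 = 661.06 px; top offset = 0.
Upper-right is two-thirds across and one-third down within the crop:
x = 661.06 + 2 × 1086.88/3 ≈ 1386; y = 0.00 + 1 × 1739.00/3 ≈ 580.

(1386, 580)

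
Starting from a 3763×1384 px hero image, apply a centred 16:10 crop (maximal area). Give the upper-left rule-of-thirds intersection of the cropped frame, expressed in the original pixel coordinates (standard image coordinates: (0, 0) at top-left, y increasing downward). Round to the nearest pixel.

3763/1384 > 16/10, so the 16:10 crop keeps the full height 1384 and trims width to 1384 × 16/10 = 2214.40 px.
Left offset = (3763 − 2214.40)/2 = 774.30 px; top offset = 0.
Upper-left is one-third across and one-third down within the crop:
x = 774.30 + 1 × 2214.40/3 ≈ 1512; y = 0.00 + 1 × 1384.00/3 ≈ 461.

(1512, 461)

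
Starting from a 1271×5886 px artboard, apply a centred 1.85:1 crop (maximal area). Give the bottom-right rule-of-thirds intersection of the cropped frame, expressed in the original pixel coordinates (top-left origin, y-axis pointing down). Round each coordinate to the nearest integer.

1271/5886 < 1.85/1, so the 1.85:1 crop keeps the full width 1271 and trims height to 1271 × 1/1.85 = 687.03 px.
Top offset = (5886 − 687.03)/2 = 2599.49 px; left offset = 0.
Bottom-right is two-thirds across and two-thirds down within the crop:
x = 0.00 + 2 × 1271.00/3 ≈ 847; y = 2599.49 + 2 × 687.03/3 ≈ 3058.

(847, 3058)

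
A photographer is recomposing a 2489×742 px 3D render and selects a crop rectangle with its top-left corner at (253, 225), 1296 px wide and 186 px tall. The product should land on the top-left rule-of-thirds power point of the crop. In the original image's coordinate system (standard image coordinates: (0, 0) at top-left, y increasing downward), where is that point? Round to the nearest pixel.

x = 685 px, y = 287 px

One third of the crop width 1296 is 432.00 px.
One third of the crop height 186 is 62.00 px.
The top-left point is one-third across and one-third down within the crop:
x = 253 + 1 × 432.00 ≈ 685; y = 225 + 1 × 62.00 ≈ 287.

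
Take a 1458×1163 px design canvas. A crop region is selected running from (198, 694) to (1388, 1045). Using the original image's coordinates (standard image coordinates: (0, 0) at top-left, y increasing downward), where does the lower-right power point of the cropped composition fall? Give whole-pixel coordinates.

Crop width = 1388 − 198 = 1190 px; one third is 396.67 px.
Crop height = 1045 − 694 = 351 px; one third is 117.00 px.
The lower-right point is two-thirds across and two-thirds down within the crop:
x = 198 + 2 × 396.67 ≈ 991; y = 694 + 2 × 117.00 ≈ 928.

(991, 928)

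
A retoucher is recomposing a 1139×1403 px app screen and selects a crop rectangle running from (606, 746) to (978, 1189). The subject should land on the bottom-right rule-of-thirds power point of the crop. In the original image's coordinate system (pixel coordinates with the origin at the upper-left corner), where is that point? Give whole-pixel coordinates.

x = 854 px, y = 1041 px

Crop width = 978 − 606 = 372 px; one third is 124.00 px.
Crop height = 1189 − 746 = 443 px; one third is 147.67 px.
The bottom-right point is two-thirds across and two-thirds down within the crop:
x = 606 + 2 × 124.00 ≈ 854; y = 746 + 2 × 147.67 ≈ 1041.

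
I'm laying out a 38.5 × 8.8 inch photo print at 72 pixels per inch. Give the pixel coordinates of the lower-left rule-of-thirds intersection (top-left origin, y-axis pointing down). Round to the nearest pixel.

In pixels the canvas is 38.5 × 72 = 2772 wide and 8.8 × 72 = 633.6 tall.
The lower-left point is one-third across and two-thirds down:
x = 1 × 2772/3 ≈ 924; y = 2 × 633.6/3 ≈ 422.

(924, 422)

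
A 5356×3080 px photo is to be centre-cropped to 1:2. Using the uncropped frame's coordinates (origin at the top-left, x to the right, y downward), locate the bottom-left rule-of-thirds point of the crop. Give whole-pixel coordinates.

(2421, 2053)

5356/3080 > 1/2, so the 1:2 crop keeps the full height 3080 and trims width to 3080 × 1/2 = 1540.00 px.
Left offset = (5356 − 1540.00)/2 = 1908.00 px; top offset = 0.
Bottom-left is one-third across and two-thirds down within the crop:
x = 1908.00 + 1 × 1540.00/3 ≈ 2421; y = 0.00 + 2 × 3080.00/3 ≈ 2053.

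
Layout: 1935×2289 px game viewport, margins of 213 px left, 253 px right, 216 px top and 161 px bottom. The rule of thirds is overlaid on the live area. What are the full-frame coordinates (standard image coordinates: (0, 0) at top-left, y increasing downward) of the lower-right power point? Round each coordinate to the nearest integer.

x = 1192 px, y = 1491 px

Content width = 1935 − 213 − 253 = 1469 px; content height = 2289 − 216 − 161 = 1912 px.
Lower-right is two-thirds across and two-thirds down within the live area.
x = 213 + 2 × 1469/3 = 213 + 979.33 ≈ 1192
y = 216 + 2 × 1912/3 = 216 + 1274.67 ≈ 1491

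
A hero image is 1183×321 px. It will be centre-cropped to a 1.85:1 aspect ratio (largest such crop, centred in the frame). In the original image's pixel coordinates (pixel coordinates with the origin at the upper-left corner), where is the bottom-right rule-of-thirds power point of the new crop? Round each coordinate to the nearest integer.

(690, 214)

1183/321 > 1.85/1, so the 1.85:1 crop keeps the full height 321 and trims width to 321 × 1.85/1 = 593.85 px.
Left offset = (1183 − 593.85)/2 = 294.57 px; top offset = 0.
Bottom-right is two-thirds across and two-thirds down within the crop:
x = 294.57 + 2 × 593.85/3 ≈ 690; y = 0.00 + 2 × 321.00/3 ≈ 214.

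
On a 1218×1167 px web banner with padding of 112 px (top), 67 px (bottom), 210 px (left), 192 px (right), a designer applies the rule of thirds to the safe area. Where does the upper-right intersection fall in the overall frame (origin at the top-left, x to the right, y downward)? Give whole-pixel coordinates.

Content width = 1218 − 210 − 192 = 816 px; content height = 1167 − 112 − 67 = 988 px.
Upper-right is two-thirds across and one-third down within the safe area.
x = 210 + 2 × 816/3 = 210 + 544.00 ≈ 754
y = 112 + 1 × 988/3 = 112 + 329.33 ≈ 441

(754, 441)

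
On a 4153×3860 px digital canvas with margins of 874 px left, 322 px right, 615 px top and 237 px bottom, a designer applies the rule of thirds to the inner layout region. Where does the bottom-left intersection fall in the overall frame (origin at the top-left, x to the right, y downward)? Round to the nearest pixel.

(1860, 2620)

Content width = 4153 − 874 − 322 = 2957 px; content height = 3860 − 615 − 237 = 3008 px.
Bottom-left is one-third across and two-thirds down within the inner layout region.
x = 874 + 1 × 2957/3 = 874 + 985.67 ≈ 1860
y = 615 + 2 × 3008/3 = 615 + 2005.33 ≈ 2620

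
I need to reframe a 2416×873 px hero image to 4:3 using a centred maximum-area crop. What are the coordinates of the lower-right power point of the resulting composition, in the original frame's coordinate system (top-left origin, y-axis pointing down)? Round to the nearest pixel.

(1402, 582)

2416/873 > 4/3, so the 4:3 crop keeps the full height 873 and trims width to 873 × 4/3 = 1164.00 px.
Left offset = (2416 − 1164.00)/2 = 626.00 px; top offset = 0.
Lower-right is two-thirds across and two-thirds down within the crop:
x = 626.00 + 2 × 1164.00/3 ≈ 1402; y = 0.00 + 2 × 873.00/3 ≈ 582.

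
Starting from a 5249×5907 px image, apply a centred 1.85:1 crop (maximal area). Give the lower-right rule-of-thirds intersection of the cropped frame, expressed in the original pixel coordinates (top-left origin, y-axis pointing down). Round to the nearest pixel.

5249/5907 < 1.85/1, so the 1.85:1 crop keeps the full width 5249 and trims height to 5249 × 1/1.85 = 2837.30 px.
Top offset = (5907 − 2837.30)/2 = 1534.85 px; left offset = 0.
Lower-right is two-thirds across and two-thirds down within the crop:
x = 0.00 + 2 × 5249.00/3 ≈ 3499; y = 1534.85 + 2 × 2837.30/3 ≈ 3426.

x = 3499 px, y = 3426 px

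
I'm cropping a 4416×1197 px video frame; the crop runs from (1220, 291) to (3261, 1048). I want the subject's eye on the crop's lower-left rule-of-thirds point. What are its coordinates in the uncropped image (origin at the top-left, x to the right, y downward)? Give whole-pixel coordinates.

(1900, 796)

Crop width = 3261 − 1220 = 2041 px; one third is 680.33 px.
Crop height = 1048 − 291 = 757 px; one third is 252.33 px.
The lower-left point is one-third across and two-thirds down within the crop:
x = 1220 + 1 × 680.33 ≈ 1900; y = 291 + 2 × 252.33 ≈ 796.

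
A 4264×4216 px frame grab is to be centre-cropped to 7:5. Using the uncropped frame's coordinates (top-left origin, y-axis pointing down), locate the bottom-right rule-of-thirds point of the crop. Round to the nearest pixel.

4264/4216 < 7/5, so the 7:5 crop keeps the full width 4264 and trims height to 4264 × 5/7 = 3045.71 px.
Top offset = (4216 − 3045.71)/2 = 585.14 px; left offset = 0.
Bottom-right is two-thirds across and two-thirds down within the crop:
x = 0.00 + 2 × 4264.00/3 ≈ 2843; y = 585.14 + 2 × 3045.71/3 ≈ 2616.

x = 2843 px, y = 2616 px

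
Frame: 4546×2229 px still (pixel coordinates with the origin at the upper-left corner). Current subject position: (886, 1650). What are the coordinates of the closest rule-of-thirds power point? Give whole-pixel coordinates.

x = 1515 px, y = 1486 px

Third lines: x ∈ {1515, 3031}, y ∈ {743, 1486}.
886 is closer to x = 1515; 1650 is closer to y = 1486.
So the nearest intersection is the lower-left power point.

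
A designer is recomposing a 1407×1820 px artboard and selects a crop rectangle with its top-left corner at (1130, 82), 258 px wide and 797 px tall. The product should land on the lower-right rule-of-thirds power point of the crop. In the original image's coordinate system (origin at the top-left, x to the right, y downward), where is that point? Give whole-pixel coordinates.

(1302, 613)

One third of the crop width 258 is 86.00 px.
One third of the crop height 797 is 265.67 px.
The lower-right point is two-thirds across and two-thirds down within the crop:
x = 1130 + 2 × 86.00 ≈ 1302; y = 82 + 2 × 265.67 ≈ 613.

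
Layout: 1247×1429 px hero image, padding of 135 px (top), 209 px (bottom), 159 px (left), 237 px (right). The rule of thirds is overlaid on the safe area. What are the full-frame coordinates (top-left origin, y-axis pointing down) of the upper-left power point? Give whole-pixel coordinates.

x = 443 px, y = 497 px

Content width = 1247 − 159 − 237 = 851 px; content height = 1429 − 135 − 209 = 1085 px.
Upper-left is one-third across and one-third down within the safe area.
x = 159 + 1 × 851/3 = 159 + 283.67 ≈ 443
y = 135 + 1 × 1085/3 = 135 + 361.67 ≈ 497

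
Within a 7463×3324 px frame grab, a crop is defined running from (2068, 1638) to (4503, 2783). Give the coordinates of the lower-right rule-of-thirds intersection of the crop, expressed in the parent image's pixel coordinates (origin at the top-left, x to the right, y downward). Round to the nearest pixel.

Crop width = 4503 − 2068 = 2435 px; one third is 811.67 px.
Crop height = 2783 − 1638 = 1145 px; one third is 381.67 px.
The lower-right point is two-thirds across and two-thirds down within the crop:
x = 2068 + 2 × 811.67 ≈ 3691; y = 1638 + 2 × 381.67 ≈ 2401.

x = 3691 px, y = 2401 px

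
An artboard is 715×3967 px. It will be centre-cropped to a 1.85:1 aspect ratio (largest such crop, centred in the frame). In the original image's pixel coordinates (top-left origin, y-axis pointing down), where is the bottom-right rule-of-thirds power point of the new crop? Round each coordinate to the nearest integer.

715/3967 < 1.85/1, so the 1.85:1 crop keeps the full width 715 and trims height to 715 × 1/1.85 = 386.49 px.
Top offset = (3967 − 386.49)/2 = 1790.26 px; left offset = 0.
Bottom-right is two-thirds across and two-thirds down within the crop:
x = 0.00 + 2 × 715.00/3 ≈ 477; y = 1790.26 + 2 × 386.49/3 ≈ 2048.

(477, 2048)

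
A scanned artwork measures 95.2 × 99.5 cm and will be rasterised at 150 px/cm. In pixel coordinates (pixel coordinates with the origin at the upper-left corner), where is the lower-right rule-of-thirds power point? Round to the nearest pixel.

In pixels the canvas is 95.2 × 150 = 14280 wide and 99.5 × 150 = 14925 tall.
The lower-right point is two-thirds across and two-thirds down:
x = 2 × 14280/3 ≈ 9520; y = 2 × 14925/3 ≈ 9950.

x = 9520 px, y = 9950 px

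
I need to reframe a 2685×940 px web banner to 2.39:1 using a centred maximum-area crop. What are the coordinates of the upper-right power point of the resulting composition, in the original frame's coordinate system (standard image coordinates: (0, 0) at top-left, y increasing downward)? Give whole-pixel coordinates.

2685/940 > 2.39/1, so the 2.39:1 crop keeps the full height 940 and trims width to 940 × 2.39/1 = 2246.60 px.
Left offset = (2685 − 2246.60)/2 = 219.20 px; top offset = 0.
Upper-right is two-thirds across and one-third down within the crop:
x = 219.20 + 2 × 2246.60/3 ≈ 1717; y = 0.00 + 1 × 940.00/3 ≈ 313.

(1717, 313)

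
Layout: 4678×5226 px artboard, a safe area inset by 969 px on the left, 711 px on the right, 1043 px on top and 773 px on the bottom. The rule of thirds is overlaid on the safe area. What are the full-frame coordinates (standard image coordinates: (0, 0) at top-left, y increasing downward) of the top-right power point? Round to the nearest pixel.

Content width = 4678 − 969 − 711 = 2998 px; content height = 5226 − 1043 − 773 = 3410 px.
Top-right is two-thirds across and one-third down within the safe area.
x = 969 + 2 × 2998/3 = 969 + 1998.67 ≈ 2968
y = 1043 + 1 × 3410/3 = 1043 + 1136.67 ≈ 2180

x = 2968 px, y = 2180 px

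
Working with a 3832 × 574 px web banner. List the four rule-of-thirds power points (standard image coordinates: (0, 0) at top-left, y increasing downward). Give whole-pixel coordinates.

(1277, 191), (2555, 191), (1277, 383), (2555, 383)

One third of 3832 is 1277.33; one third of 574 is 191.33.
Vertical third lines at x = 1277 and x = 2555; horizontal third lines at y = 191 and y = 383.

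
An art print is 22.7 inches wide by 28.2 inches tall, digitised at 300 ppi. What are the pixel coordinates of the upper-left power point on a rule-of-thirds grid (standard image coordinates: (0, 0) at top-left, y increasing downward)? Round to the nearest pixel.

x = 2270 px, y = 2820 px

In pixels the canvas is 22.7 × 300 = 6810 wide and 28.2 × 300 = 8460 tall.
The upper-left point is one-third across and one-third down:
x = 1 × 6810/3 ≈ 2270; y = 1 × 8460/3 ≈ 2820.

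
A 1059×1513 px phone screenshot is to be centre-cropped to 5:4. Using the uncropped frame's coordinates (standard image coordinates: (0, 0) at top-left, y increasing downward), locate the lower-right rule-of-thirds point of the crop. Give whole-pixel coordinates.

1059/1513 < 5/4, so the 5:4 crop keeps the full width 1059 and trims height to 1059 × 4/5 = 847.20 px.
Top offset = (1513 − 847.20)/2 = 332.90 px; left offset = 0.
Lower-right is two-thirds across and two-thirds down within the crop:
x = 0.00 + 2 × 1059.00/3 ≈ 706; y = 332.90 + 2 × 847.20/3 ≈ 898.

(706, 898)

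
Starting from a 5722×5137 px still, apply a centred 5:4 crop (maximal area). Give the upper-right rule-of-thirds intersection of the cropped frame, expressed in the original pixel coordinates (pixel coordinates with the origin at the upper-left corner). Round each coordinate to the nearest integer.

5722/5137 < 5/4, so the 5:4 crop keeps the full width 5722 and trims height to 5722 × 4/5 = 4577.60 px.
Top offset = (5137 − 4577.60)/2 = 279.70 px; left offset = 0.
Upper-right is two-thirds across and one-third down within the crop:
x = 0.00 + 2 × 5722.00/3 ≈ 3815; y = 279.70 + 1 × 4577.60/3 ≈ 1806.

x = 3815 px, y = 1806 px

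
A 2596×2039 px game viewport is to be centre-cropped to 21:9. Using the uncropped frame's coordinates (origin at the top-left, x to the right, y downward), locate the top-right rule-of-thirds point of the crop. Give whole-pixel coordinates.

2596/2039 < 21/9, so the 21:9 crop keeps the full width 2596 and trims height to 2596 × 9/21 = 1112.57 px.
Top offset = (2039 − 1112.57)/2 = 463.21 px; left offset = 0.
Top-right is two-thirds across and one-third down within the crop:
x = 0.00 + 2 × 2596.00/3 ≈ 1731; y = 463.21 + 1 × 1112.57/3 ≈ 834.

(1731, 834)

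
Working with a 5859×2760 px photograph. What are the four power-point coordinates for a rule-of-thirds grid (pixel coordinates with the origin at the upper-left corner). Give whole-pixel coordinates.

One third of 5859 is 1953; one third of 2760 is 920.
Vertical third lines at x = 1953 and x = 3906; horizontal third lines at y = 920 and y = 1840.

(1953, 920), (3906, 920), (1953, 1840), (3906, 1840)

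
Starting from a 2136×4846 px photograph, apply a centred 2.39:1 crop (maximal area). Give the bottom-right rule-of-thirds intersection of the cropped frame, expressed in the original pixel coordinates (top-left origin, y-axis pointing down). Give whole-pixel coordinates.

x = 1424 px, y = 2572 px

2136/4846 < 2.39/1, so the 2.39:1 crop keeps the full width 2136 and trims height to 2136 × 1/2.39 = 893.72 px.
Top offset = (4846 − 893.72)/2 = 1976.14 px; left offset = 0.
Bottom-right is two-thirds across and two-thirds down within the crop:
x = 0.00 + 2 × 2136.00/3 ≈ 1424; y = 1976.14 + 2 × 893.72/3 ≈ 2572.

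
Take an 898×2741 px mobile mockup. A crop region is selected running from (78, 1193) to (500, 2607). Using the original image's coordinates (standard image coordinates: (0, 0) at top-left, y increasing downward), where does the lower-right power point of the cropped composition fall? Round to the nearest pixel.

Crop width = 500 − 78 = 422 px; one third is 140.67 px.
Crop height = 2607 − 1193 = 1414 px; one third is 471.33 px.
The lower-right point is two-thirds across and two-thirds down within the crop:
x = 78 + 2 × 140.67 ≈ 359; y = 1193 + 2 × 471.33 ≈ 2136.

x = 359 px, y = 2136 px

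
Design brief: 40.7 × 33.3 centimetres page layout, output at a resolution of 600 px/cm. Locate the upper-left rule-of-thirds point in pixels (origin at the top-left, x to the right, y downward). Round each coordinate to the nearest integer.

(8140, 6660)

In pixels the canvas is 40.7 × 600 = 24420 wide and 33.3 × 600 = 19980 tall.
The upper-left point is one-third across and one-third down:
x = 1 × 24420/3 ≈ 8140; y = 1 × 19980/3 ≈ 6660.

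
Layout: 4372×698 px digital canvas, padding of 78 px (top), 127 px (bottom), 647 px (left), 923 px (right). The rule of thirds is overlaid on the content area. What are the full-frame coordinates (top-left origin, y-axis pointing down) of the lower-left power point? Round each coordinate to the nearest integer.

x = 1581 px, y = 407 px

Content width = 4372 − 647 − 923 = 2802 px; content height = 698 − 78 − 127 = 493 px.
Lower-left is one-third across and two-thirds down within the content area.
x = 647 + 1 × 2802/3 = 647 + 934.00 ≈ 1581
y = 78 + 2 × 493/3 = 78 + 328.67 ≈ 407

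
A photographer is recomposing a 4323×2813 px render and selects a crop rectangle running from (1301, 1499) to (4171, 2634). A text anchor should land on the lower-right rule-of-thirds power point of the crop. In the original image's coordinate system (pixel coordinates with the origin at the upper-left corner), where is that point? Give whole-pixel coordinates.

Crop width = 4171 − 1301 = 2870 px; one third is 956.67 px.
Crop height = 2634 − 1499 = 1135 px; one third is 378.33 px.
The lower-right point is two-thirds across and two-thirds down within the crop:
x = 1301 + 2 × 956.67 ≈ 3214; y = 1499 + 2 × 378.33 ≈ 2256.

(3214, 2256)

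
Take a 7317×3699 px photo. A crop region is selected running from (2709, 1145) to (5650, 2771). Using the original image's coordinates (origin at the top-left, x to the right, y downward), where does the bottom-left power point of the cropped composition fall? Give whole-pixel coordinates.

x = 3689 px, y = 2229 px

Crop width = 5650 − 2709 = 2941 px; one third is 980.33 px.
Crop height = 2771 − 1145 = 1626 px; one third is 542.00 px.
The bottom-left point is one-third across and two-thirds down within the crop:
x = 2709 + 1 × 980.33 ≈ 3689; y = 1145 + 2 × 542.00 ≈ 2229.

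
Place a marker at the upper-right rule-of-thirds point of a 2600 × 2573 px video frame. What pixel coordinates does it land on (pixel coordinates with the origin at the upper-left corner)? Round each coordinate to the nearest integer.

The upper-right point sits two-thirds of the way across and one-third of the way down.
x = 2 × 2600/3 ≈ 1733; y = 1 × 2573/3 ≈ 858.

(1733, 858)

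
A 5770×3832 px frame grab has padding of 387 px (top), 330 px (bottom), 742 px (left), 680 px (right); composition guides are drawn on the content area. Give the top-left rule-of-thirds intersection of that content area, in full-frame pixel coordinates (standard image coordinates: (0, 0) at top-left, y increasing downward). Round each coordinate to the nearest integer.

Content width = 5770 − 742 − 680 = 4348 px; content height = 3832 − 387 − 330 = 3115 px.
Top-left is one-third across and one-third down within the content area.
x = 742 + 1 × 4348/3 = 742 + 1449.33 ≈ 2191
y = 387 + 1 × 3115/3 = 387 + 1038.33 ≈ 1425

x = 2191 px, y = 1425 px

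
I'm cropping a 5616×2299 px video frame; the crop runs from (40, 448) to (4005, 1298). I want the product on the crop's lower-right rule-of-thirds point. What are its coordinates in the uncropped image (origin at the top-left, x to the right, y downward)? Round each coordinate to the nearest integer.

Crop width = 4005 − 40 = 3965 px; one third is 1321.67 px.
Crop height = 1298 − 448 = 850 px; one third is 283.33 px.
The lower-right point is two-thirds across and two-thirds down within the crop:
x = 40 + 2 × 1321.67 ≈ 2683; y = 448 + 2 × 283.33 ≈ 1015.

(2683, 1015)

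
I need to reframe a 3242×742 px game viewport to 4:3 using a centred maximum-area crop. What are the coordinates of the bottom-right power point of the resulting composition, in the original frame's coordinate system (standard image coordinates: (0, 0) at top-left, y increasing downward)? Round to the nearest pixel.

3242/742 > 4/3, so the 4:3 crop keeps the full height 742 and trims width to 742 × 4/3 = 989.33 px.
Left offset = (3242 − 989.33)/2 = 1126.33 px; top offset = 0.
Bottom-right is two-thirds across and two-thirds down within the crop:
x = 1126.33 + 2 × 989.33/3 ≈ 1786; y = 0.00 + 2 × 742.00/3 ≈ 495.

(1786, 495)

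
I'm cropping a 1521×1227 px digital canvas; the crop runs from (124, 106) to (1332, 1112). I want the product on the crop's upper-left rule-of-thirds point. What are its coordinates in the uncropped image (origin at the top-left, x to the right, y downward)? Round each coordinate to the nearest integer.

Crop width = 1332 − 124 = 1208 px; one third is 402.67 px.
Crop height = 1112 − 106 = 1006 px; one third is 335.33 px.
The upper-left point is one-third across and one-third down within the crop:
x = 124 + 1 × 402.67 ≈ 527; y = 106 + 1 × 335.33 ≈ 441.

x = 527 px, y = 441 px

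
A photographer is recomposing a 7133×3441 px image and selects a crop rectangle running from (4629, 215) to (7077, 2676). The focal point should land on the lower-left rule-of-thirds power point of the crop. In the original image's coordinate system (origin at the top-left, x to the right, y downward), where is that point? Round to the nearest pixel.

Crop width = 7077 − 4629 = 2448 px; one third is 816.00 px.
Crop height = 2676 − 215 = 2461 px; one third is 820.33 px.
The lower-left point is one-third across and two-thirds down within the crop:
x = 4629 + 1 × 816.00 ≈ 5445; y = 215 + 2 × 820.33 ≈ 1856.

x = 5445 px, y = 1856 px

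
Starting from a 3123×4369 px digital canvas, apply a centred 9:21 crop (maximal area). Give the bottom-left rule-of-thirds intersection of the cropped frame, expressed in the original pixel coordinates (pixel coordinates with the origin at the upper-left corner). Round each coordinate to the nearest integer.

3123/4369 > 9/21, so the 9:21 crop keeps the full height 4369 and trims width to 4369 × 9/21 = 1872.43 px.
Left offset = (3123 − 1872.43)/2 = 625.29 px; top offset = 0.
Bottom-left is one-third across and two-thirds down within the crop:
x = 625.29 + 1 × 1872.43/3 ≈ 1249; y = 0.00 + 2 × 4369.00/3 ≈ 2913.

x = 1249 px, y = 2913 px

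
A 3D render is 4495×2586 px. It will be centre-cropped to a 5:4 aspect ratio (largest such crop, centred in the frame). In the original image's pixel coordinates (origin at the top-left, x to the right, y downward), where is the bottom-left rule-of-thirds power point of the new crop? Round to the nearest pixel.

4495/2586 > 5/4, so the 5:4 crop keeps the full height 2586 and trims width to 2586 × 5/4 = 3232.50 px.
Left offset = (4495 − 3232.50)/2 = 631.25 px; top offset = 0.
Bottom-left is one-third across and two-thirds down within the crop:
x = 631.25 + 1 × 3232.50/3 ≈ 1709; y = 0.00 + 2 × 2586.00/3 ≈ 1724.

(1709, 1724)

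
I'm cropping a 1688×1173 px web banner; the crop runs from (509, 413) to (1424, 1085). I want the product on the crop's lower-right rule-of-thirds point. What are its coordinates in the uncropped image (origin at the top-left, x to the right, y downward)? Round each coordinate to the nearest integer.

(1119, 861)

Crop width = 1424 − 509 = 915 px; one third is 305.00 px.
Crop height = 1085 − 413 = 672 px; one third is 224.00 px.
The lower-right point is two-thirds across and two-thirds down within the crop:
x = 509 + 2 × 305.00 ≈ 1119; y = 413 + 2 × 224.00 ≈ 861.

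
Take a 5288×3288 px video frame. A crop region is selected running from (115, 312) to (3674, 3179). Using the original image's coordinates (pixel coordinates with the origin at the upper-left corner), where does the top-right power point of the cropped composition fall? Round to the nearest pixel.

x = 2488 px, y = 1268 px

Crop width = 3674 − 115 = 3559 px; one third is 1186.33 px.
Crop height = 3179 − 312 = 2867 px; one third is 955.67 px.
The top-right point is two-thirds across and one-third down within the crop:
x = 115 + 2 × 1186.33 ≈ 2488; y = 312 + 1 × 955.67 ≈ 1268.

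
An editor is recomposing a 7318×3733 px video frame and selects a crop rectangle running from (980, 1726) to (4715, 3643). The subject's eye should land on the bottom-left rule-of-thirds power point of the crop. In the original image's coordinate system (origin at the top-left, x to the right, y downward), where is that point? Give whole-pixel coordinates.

(2225, 3004)

Crop width = 4715 − 980 = 3735 px; one third is 1245.00 px.
Crop height = 3643 − 1726 = 1917 px; one third is 639.00 px.
The bottom-left point is one-third across and two-thirds down within the crop:
x = 980 + 1 × 1245.00 ≈ 2225; y = 1726 + 2 × 639.00 ≈ 3004.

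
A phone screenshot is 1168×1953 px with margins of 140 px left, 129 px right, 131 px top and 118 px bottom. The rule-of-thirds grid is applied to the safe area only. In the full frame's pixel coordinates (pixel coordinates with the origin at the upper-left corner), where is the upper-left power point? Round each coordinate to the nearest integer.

x = 440 px, y = 699 px

Content width = 1168 − 140 − 129 = 899 px; content height = 1953 − 131 − 118 = 1704 px.
Upper-left is one-third across and one-third down within the safe area.
x = 140 + 1 × 899/3 = 140 + 299.67 ≈ 440
y = 131 + 1 × 1704/3 = 131 + 568.00 ≈ 699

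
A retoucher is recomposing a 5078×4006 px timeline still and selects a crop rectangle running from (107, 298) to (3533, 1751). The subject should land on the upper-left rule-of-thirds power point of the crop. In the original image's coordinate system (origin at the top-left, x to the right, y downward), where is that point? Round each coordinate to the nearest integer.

Crop width = 3533 − 107 = 3426 px; one third is 1142.00 px.
Crop height = 1751 − 298 = 1453 px; one third is 484.33 px.
The upper-left point is one-third across and one-third down within the crop:
x = 107 + 1 × 1142.00 ≈ 1249; y = 298 + 1 × 484.33 ≈ 782.

x = 1249 px, y = 782 px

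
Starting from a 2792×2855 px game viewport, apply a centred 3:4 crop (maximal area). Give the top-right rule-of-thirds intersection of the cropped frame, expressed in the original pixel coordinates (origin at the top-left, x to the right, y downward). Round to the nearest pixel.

2792/2855 > 3/4, so the 3:4 crop keeps the full height 2855 and trims width to 2855 × 3/4 = 2141.25 px.
Left offset = (2792 − 2141.25)/2 = 325.38 px; top offset = 0.
Top-right is two-thirds across and one-third down within the crop:
x = 325.38 + 2 × 2141.25/3 ≈ 1753; y = 0.00 + 1 × 2855.00/3 ≈ 952.

x = 1753 px, y = 952 px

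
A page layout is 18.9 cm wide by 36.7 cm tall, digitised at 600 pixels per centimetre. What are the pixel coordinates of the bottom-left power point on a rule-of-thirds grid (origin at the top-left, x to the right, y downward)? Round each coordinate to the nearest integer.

x = 3780 px, y = 14680 px

In pixels the canvas is 18.9 × 600 = 11340 wide and 36.7 × 600 = 22020 tall.
The bottom-left point is one-third across and two-thirds down:
x = 1 × 11340/3 ≈ 3780; y = 2 × 22020/3 ≈ 14680.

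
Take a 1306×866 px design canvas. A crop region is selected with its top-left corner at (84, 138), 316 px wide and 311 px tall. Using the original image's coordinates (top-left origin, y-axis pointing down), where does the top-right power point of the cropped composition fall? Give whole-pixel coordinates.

One third of the crop width 316 is 105.33 px.
One third of the crop height 311 is 103.67 px.
The top-right point is two-thirds across and one-third down within the crop:
x = 84 + 2 × 105.33 ≈ 295; y = 138 + 1 × 103.67 ≈ 242.

x = 295 px, y = 242 px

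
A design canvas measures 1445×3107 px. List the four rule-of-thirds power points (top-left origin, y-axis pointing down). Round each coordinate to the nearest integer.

(482, 1036), (963, 1036), (482, 2071), (963, 2071)

One third of 1445 is 481.67; one third of 3107 is 1035.67.
Vertical third lines at x = 482 and x = 963; horizontal third lines at y = 1036 and y = 2071.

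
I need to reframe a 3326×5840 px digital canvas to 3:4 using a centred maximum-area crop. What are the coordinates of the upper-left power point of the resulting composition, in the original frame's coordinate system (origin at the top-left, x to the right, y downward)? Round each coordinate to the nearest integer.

3326/5840 < 3/4, so the 3:4 crop keeps the full width 3326 and trims height to 3326 × 4/3 = 4434.67 px.
Top offset = (5840 − 4434.67)/2 = 702.67 px; left offset = 0.
Upper-left is one-third across and one-third down within the crop:
x = 0.00 + 1 × 3326.00/3 ≈ 1109; y = 702.67 + 1 × 4434.67/3 ≈ 2181.

(1109, 2181)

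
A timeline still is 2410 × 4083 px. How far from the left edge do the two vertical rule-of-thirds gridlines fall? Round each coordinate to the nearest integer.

803 px and 1607 px

2410 / 3 = 803.33, so the vertical lines sit at one and two thirds of 2410.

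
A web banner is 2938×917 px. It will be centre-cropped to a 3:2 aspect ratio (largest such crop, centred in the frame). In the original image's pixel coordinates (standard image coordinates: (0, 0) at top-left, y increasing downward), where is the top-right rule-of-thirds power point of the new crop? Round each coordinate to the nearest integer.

2938/917 > 3/2, so the 3:2 crop keeps the full height 917 and trims width to 917 × 3/2 = 1375.50 px.
Left offset = (2938 − 1375.50)/2 = 781.25 px; top offset = 0.
Top-right is two-thirds across and one-third down within the crop:
x = 781.25 + 2 × 1375.50/3 ≈ 1698; y = 0.00 + 1 × 917.00/3 ≈ 306.

x = 1698 px, y = 306 px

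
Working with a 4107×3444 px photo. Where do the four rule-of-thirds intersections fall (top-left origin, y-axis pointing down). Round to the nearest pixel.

(1369, 1148), (2738, 1148), (1369, 2296), (2738, 2296)

One third of 4107 is 1369; one third of 3444 is 1148.
Vertical third lines at x = 1369 and x = 2738; horizontal third lines at y = 1148 and y = 2296.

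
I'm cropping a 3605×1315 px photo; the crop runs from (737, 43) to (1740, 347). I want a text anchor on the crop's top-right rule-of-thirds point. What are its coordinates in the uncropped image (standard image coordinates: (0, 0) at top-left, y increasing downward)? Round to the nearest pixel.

x = 1406 px, y = 144 px

Crop width = 1740 − 737 = 1003 px; one third is 334.33 px.
Crop height = 347 − 43 = 304 px; one third is 101.33 px.
The top-right point is two-thirds across and one-third down within the crop:
x = 737 + 2 × 334.33 ≈ 1406; y = 43 + 1 × 101.33 ≈ 144.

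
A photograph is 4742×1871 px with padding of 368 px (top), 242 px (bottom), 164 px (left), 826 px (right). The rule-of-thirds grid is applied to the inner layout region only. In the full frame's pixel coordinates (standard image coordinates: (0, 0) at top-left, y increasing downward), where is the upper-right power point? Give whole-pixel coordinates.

Content width = 4742 − 164 − 826 = 3752 px; content height = 1871 − 368 − 242 = 1261 px.
Upper-right is two-thirds across and one-third down within the inner layout region.
x = 164 + 2 × 3752/3 = 164 + 2501.33 ≈ 2665
y = 368 + 1 × 1261/3 = 368 + 420.33 ≈ 788

(2665, 788)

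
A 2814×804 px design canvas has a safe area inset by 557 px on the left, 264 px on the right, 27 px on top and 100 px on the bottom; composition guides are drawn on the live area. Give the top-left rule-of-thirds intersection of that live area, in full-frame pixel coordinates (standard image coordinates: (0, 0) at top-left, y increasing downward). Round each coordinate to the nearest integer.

(1221, 253)

Content width = 2814 − 557 − 264 = 1993 px; content height = 804 − 27 − 100 = 677 px.
Top-left is one-third across and one-third down within the live area.
x = 557 + 1 × 1993/3 = 557 + 664.33 ≈ 1221
y = 27 + 1 × 677/3 = 27 + 225.67 ≈ 253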